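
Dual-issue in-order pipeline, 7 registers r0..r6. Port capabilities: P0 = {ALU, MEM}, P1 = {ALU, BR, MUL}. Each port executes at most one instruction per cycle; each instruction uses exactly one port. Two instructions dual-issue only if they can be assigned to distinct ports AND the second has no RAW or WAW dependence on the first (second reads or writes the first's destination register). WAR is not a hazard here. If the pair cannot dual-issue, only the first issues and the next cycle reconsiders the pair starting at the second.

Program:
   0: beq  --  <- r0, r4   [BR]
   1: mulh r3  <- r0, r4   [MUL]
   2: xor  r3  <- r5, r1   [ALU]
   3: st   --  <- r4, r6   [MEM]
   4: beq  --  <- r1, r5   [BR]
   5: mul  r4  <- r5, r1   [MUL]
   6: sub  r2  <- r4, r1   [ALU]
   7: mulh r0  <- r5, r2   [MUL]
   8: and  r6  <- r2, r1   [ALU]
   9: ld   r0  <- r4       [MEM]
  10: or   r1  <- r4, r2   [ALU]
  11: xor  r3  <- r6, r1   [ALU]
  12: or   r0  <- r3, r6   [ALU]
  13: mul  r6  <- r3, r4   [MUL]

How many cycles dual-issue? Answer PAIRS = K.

[0] i0  beq.BR  -- no-port BR/MUL
[1] i1  mulh.MUL  -- WAW r3
[2] i2/i3  xor.ALU;st.MEM  -- dual
[3] i4  beq.BR  -- no-port BR/MUL
[4] i5  mul.MUL  -- RAW r4
[5] i6  sub.ALU  -- RAW r2
[6] i7/i8  mulh.MUL;and.ALU  -- dual
[7] i9/i10  ld.MEM;or.ALU  -- dual
[8] i11  xor.ALU  -- RAW r3
[9] i12/i13  or.ALU;mul.MUL  -- dual

PAIRS = 4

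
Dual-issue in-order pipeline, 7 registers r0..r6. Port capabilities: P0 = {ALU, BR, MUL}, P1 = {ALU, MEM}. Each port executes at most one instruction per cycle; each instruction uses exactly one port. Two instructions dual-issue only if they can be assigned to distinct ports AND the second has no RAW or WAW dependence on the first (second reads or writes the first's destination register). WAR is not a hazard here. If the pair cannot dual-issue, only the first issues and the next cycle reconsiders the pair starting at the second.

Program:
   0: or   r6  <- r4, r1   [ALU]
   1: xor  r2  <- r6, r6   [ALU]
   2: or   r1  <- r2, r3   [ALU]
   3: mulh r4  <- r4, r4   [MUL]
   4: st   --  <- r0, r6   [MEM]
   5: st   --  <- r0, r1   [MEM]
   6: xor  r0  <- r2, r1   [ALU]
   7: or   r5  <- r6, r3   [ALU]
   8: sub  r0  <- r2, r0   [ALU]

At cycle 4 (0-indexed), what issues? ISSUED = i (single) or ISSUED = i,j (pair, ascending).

  cy0 -> i0 (or.ALU) RAW r6
  cy1 -> i1 (xor.ALU) RAW r2
  cy2 -> i2/i3 (or.ALU;mulh.MUL) pair
  cy3 -> i4 (st.MEM) no-port MEM/MEM
  cy4 -> i5/i6 (st.MEM;xor.ALU) pair
  cy5 -> i7/i8 (or.ALU;sub.ALU) pair

ISSUED = 5,6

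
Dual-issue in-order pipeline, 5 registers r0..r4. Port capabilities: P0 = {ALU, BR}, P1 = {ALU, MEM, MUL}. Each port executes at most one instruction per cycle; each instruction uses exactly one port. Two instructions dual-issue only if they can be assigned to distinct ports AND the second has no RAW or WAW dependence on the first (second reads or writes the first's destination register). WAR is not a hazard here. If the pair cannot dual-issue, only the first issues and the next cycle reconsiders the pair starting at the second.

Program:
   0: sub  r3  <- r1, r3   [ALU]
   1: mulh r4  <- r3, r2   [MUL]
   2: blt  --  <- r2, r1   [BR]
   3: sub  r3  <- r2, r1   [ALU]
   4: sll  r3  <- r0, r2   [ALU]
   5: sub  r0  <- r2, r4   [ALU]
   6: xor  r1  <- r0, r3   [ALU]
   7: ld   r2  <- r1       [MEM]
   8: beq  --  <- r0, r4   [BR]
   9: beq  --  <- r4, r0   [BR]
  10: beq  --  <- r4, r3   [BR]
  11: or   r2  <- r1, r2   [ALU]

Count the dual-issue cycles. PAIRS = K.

#0 head=0: sub.ALU i0 RAW r3
#1 head=1: mulh.MUL+blt.BR i1,i2 pair
#2 head=3: sub.ALU i3 WAW r3
#3 head=4: sll.ALU+sub.ALU i4,i5 pair
#4 head=6: xor.ALU i6 RAW r1
#5 head=7: ld.MEM+beq.BR i7,i8 pair
#6 head=9: beq.BR i9 no-port BR/BR
#7 head=10: beq.BR+or.ALU i10,i11 pair

PAIRS = 4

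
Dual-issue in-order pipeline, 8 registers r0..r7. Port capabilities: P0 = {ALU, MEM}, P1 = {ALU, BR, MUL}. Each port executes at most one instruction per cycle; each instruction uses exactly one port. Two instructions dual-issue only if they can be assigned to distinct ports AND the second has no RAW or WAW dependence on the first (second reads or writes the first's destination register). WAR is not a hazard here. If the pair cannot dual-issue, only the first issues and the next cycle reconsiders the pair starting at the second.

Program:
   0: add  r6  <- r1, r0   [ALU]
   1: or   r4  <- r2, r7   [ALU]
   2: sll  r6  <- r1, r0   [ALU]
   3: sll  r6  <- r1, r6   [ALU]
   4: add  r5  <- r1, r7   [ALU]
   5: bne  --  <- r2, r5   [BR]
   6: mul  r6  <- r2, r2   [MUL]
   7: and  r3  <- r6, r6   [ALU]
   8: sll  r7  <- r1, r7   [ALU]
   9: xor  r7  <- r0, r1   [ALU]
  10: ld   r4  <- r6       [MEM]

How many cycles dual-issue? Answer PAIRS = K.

PAIRS = 4

  cy0 -> i0&i1 (add.ALU or.ALU) 2-wide
  cy1 -> i2 (sll.ALU) RAW+WAW r6
  cy2 -> i3&i4 (sll.ALU add.ALU) 2-wide
  cy3 -> i5 (bne.BR) no-port BR/MUL
  cy4 -> i6 (mul.MUL) RAW r6
  cy5 -> i7&i8 (and.ALU sll.ALU) 2-wide
  cy6 -> i9&i10 (xor.ALU ld.MEM) 2-wide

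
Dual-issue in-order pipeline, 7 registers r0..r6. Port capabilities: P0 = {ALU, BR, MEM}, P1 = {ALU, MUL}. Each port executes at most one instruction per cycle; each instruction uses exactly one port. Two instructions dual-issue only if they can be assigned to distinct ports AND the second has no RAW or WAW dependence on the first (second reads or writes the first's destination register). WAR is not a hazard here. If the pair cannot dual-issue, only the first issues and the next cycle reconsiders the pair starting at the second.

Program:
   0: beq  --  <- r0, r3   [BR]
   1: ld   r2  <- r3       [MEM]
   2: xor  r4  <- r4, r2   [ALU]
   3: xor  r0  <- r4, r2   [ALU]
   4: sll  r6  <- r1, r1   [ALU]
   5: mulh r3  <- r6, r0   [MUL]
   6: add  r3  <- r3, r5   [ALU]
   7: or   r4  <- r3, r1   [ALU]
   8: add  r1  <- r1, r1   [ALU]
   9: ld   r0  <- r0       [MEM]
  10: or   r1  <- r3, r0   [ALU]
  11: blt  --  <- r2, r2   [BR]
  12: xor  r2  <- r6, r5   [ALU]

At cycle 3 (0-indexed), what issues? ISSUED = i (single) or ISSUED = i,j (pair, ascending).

[0] i0  beq  -- no-port BR/MEM
[1] i1  ld  -- RAW r2
[2] i2  xor  -- RAW r4
[3] i3&i4  xor+sll  -- dual
[4] i5  mulh  -- RAW+WAW r3
[5] i6  add  -- RAW r3
[6] i7&i8  or+add  -- dual
[7] i9  ld  -- RAW r0
[8] i10&i11  or+blt  -- dual
[9] i12  xor  -- tail

ISSUED = 3,4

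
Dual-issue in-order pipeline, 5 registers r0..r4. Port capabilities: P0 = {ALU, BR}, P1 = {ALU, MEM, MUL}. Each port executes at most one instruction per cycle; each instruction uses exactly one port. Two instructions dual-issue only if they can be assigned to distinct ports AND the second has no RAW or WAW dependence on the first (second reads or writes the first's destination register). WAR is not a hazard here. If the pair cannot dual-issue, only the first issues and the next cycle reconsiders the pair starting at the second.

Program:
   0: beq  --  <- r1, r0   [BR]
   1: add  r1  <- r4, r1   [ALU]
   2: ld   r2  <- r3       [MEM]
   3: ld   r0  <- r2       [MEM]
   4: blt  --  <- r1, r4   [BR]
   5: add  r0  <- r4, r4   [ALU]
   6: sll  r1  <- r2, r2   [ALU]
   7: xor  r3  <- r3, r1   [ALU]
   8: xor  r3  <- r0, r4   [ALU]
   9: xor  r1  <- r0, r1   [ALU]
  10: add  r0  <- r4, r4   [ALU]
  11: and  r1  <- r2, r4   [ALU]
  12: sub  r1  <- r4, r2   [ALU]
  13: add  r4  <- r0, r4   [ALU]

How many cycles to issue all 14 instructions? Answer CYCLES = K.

#0 head=0: beq;add i0,i1 dual
#1 head=2: ld i2 no-port MEM/MEM
#2 head=3: ld;blt i3,i4 dual
#3 head=5: add;sll i5,i6 dual
#4 head=7: xor i7 WAW r3
#5 head=8: xor;xor i8,i9 dual
#6 head=10: add;and i10,i11 dual
#7 head=12: sub;add i12,i13 dual

CYCLES = 8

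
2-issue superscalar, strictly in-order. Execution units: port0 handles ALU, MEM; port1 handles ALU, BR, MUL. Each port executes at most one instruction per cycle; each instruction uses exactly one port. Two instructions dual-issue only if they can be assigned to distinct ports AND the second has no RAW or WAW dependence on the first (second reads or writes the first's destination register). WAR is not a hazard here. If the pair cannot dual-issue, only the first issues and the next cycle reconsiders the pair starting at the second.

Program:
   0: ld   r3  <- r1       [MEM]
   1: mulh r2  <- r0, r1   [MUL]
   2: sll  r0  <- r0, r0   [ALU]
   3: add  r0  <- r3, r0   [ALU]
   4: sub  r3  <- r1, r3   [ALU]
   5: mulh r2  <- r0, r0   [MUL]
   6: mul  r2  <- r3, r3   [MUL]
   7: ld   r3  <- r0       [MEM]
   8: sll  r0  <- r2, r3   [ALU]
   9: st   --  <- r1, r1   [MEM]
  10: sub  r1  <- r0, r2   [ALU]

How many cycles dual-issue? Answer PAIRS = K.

c0: i0+i1 ld.MEM+mulh.MUL  dual
c1: i2 sll.ALU  RAW+WAW r0
c2: i3+i4 add.ALU+sub.ALU  dual
c3: i5 mulh.MUL  no-port MUL/MUL
c4: i6+i7 mul.MUL+ld.MEM  dual
c5: i8+i9 sll.ALU+st.MEM  dual
c6: i10 sub.ALU  tail

PAIRS = 4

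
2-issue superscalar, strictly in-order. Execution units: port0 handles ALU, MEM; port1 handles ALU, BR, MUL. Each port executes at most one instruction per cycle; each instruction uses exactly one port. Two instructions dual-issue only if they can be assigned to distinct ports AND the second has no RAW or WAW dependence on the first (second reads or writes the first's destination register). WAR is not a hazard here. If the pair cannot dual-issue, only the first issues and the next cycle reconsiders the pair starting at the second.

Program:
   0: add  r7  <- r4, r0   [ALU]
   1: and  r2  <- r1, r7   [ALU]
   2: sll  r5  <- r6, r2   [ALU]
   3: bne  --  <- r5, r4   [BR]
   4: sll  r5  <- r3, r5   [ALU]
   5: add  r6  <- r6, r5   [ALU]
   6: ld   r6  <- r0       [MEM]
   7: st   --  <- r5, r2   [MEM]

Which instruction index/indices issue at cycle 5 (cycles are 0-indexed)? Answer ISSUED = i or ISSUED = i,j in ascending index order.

t=0 i0:add ; RAW r7
t=1 i1:and ; RAW r2
t=2 i2:sll ; RAW r5
t=3 i3&i4:bne+sll ; pair
t=4 i5:add ; WAW r6
t=5 i6:ld ; no-port MEM/MEM
t=6 i7:st ; tail

ISSUED = 6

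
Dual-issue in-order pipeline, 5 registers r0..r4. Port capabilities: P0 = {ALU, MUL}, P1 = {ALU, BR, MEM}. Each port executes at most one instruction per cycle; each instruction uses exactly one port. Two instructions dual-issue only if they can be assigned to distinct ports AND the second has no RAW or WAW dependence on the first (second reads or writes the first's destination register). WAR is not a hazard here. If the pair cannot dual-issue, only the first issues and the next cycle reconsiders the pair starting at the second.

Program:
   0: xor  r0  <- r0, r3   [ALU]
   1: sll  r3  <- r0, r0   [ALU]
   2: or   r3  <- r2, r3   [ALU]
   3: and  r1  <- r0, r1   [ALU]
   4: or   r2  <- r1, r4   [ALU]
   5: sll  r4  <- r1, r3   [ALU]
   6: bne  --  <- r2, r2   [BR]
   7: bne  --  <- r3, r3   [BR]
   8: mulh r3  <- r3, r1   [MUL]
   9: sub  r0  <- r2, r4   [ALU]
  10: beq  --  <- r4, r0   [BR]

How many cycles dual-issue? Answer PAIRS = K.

0. xor.ALU @i0  | RAW r0
1. sll.ALU @i1  | RAW+WAW r3
2. or.ALU/and.ALU @i2+i3  | dual
3. or.ALU/sll.ALU @i4+i5  | dual
4. bne.BR @i6  | no-port BR/BR
5. bne.BR/mulh.MUL @i7+i8  | dual
6. sub.ALU @i9  | RAW r0
7. beq.BR @i10  | tail

PAIRS = 3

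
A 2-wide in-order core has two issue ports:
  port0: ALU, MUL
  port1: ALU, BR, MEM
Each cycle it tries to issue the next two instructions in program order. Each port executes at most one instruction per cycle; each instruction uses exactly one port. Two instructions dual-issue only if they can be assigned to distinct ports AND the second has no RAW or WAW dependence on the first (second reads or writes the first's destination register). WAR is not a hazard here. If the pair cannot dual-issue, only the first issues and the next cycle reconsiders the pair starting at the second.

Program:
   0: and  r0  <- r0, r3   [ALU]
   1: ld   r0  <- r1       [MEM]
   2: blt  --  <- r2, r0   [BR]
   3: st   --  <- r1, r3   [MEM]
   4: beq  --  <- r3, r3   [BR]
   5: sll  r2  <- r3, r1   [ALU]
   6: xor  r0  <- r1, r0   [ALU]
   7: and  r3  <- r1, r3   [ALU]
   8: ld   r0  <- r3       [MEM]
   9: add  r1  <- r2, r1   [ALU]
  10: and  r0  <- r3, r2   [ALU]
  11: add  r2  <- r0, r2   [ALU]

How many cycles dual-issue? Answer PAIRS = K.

PAIRS = 3

[0] i0  and  -- WAW r0
[1] i1  ld  -- no-port MEM/BR
[2] i2  blt  -- no-port BR/MEM
[3] i3  st  -- no-port MEM/BR
[4] i4&i5  beq;sll  -- 2-wide
[5] i6&i7  xor;and  -- 2-wide
[6] i8&i9  ld;add  -- 2-wide
[7] i10  and  -- RAW r0
[8] i11  add  -- tail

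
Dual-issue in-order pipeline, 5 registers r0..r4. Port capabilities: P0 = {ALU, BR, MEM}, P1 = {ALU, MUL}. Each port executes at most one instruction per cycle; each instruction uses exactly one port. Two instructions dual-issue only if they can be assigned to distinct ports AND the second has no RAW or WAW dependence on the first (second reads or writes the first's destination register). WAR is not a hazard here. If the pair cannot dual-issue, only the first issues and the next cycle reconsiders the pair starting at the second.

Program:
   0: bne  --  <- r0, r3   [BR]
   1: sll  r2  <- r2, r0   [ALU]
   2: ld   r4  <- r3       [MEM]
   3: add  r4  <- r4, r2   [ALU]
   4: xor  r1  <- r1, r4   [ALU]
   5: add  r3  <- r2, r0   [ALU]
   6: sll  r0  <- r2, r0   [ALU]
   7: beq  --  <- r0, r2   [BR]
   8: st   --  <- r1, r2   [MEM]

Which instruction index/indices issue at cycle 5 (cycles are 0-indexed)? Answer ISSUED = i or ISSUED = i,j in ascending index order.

ISSUED = 7

c0: i0/i1 bne;sll  pair
c1: i2 ld  RAW+WAW r4
c2: i3 add  RAW r4
c3: i4/i5 xor;add  pair
c4: i6 sll  RAW r0
c5: i7 beq  no-port BR/MEM
c6: i8 st  tail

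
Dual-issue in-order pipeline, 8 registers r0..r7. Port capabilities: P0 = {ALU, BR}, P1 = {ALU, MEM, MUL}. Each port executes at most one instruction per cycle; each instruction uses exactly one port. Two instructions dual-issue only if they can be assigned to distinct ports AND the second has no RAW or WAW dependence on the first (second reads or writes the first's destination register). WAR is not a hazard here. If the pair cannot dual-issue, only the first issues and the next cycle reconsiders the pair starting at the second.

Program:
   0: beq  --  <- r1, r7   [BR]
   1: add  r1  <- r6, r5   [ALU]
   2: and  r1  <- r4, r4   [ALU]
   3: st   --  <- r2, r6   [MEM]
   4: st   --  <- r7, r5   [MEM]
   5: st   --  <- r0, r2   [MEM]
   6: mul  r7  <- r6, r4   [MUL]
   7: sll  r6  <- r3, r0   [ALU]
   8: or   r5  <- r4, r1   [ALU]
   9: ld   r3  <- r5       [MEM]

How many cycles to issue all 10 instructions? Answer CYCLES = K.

CYCLES = 7

  cy0 -> i0/i1 (beq.BR add.ALU) 2-wide
  cy1 -> i2/i3 (and.ALU st.MEM) 2-wide
  cy2 -> i4 (st.MEM) no-port MEM/MEM
  cy3 -> i5 (st.MEM) no-port MEM/MUL
  cy4 -> i6/i7 (mul.MUL sll.ALU) 2-wide
  cy5 -> i8 (or.ALU) RAW r5
  cy6 -> i9 (ld.MEM) tail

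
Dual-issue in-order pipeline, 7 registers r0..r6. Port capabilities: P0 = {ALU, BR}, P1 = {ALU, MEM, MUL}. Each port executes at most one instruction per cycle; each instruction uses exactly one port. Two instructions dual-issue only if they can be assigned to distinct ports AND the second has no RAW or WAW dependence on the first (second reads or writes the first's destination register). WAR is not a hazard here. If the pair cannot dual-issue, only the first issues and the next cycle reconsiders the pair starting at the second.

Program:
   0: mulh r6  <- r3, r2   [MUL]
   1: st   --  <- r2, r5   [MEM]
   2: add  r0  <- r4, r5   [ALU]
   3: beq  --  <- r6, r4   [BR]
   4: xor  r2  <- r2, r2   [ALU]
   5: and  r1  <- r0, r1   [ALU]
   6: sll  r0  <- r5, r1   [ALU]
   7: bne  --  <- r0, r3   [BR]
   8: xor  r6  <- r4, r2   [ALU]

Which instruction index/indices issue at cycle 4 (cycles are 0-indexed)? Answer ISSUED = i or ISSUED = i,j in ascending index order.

ISSUED = 6

  cy0 -> i0 (mulh) no-port MUL/MEM
  cy1 -> i1/i2 (st/add) 2-wide
  cy2 -> i3/i4 (beq/xor) 2-wide
  cy3 -> i5 (and) RAW r1
  cy4 -> i6 (sll) RAW r0
  cy5 -> i7/i8 (bne/xor) 2-wide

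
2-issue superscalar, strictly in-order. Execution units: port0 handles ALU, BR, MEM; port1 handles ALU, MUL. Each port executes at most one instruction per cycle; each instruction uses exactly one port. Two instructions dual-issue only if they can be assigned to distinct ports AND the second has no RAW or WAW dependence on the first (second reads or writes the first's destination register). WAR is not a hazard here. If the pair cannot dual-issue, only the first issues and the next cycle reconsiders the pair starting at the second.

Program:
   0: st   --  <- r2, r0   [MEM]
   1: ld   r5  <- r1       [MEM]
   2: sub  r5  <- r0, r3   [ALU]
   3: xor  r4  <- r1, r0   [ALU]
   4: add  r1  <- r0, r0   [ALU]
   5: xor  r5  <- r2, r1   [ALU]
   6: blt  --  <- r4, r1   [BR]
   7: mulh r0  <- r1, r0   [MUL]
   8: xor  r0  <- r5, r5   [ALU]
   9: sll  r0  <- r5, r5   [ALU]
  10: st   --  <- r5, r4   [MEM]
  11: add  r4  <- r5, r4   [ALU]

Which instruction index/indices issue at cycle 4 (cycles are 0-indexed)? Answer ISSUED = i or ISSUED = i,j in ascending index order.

0. st @i0  | no-port MEM/MEM
1. ld @i1  | WAW r5
2. sub+xor @i2&i3  | dual
3. add @i4  | RAW r1
4. xor+blt @i5&i6  | dual
5. mulh @i7  | WAW r0
6. xor @i8  | WAW r0
7. sll+st @i9&i10  | dual
8. add @i11  | tail

ISSUED = 5,6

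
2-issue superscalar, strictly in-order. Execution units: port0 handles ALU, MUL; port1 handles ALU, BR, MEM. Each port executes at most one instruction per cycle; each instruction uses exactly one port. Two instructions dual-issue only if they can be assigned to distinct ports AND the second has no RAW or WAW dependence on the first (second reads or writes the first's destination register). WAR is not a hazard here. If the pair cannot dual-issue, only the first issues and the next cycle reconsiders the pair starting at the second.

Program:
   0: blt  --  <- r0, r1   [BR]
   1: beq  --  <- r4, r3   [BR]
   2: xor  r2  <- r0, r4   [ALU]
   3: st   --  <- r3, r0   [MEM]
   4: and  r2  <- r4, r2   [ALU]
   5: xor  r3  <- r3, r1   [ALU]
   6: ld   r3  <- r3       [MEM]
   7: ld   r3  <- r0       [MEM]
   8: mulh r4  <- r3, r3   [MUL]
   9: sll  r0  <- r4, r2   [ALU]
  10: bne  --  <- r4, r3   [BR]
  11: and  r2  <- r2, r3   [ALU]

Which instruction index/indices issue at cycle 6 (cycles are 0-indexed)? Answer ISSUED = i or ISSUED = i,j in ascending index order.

[0] i0  blt.BR  -- no-port BR/BR
[1] i1,i2  beq.BR/xor.ALU  -- dual
[2] i3,i4  st.MEM/and.ALU  -- dual
[3] i5  xor.ALU  -- RAW+WAW r3
[4] i6  ld.MEM  -- no-port MEM/MEM
[5] i7  ld.MEM  -- RAW r3
[6] i8  mulh.MUL  -- RAW r4
[7] i9,i10  sll.ALU/bne.BR  -- dual
[8] i11  and.ALU  -- tail

ISSUED = 8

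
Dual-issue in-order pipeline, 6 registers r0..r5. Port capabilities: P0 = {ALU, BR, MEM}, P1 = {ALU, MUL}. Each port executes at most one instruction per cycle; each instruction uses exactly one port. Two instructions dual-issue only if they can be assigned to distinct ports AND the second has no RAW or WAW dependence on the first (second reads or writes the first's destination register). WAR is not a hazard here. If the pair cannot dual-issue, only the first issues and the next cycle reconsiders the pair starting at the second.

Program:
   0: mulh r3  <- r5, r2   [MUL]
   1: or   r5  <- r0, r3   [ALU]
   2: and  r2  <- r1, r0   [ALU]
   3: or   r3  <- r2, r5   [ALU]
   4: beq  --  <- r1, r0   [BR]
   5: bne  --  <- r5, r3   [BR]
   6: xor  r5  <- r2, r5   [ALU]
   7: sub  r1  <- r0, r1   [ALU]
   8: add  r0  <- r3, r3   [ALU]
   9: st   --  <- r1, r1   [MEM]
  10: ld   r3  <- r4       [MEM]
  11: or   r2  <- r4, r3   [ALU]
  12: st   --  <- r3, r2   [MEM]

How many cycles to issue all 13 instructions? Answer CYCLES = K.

0. mulh.MUL @i0  | RAW r3
1. or.ALU;and.ALU @i1+i2  | dual
2. or.ALU;beq.BR @i3+i4  | dual
3. bne.BR;xor.ALU @i5+i6  | dual
4. sub.ALU;add.ALU @i7+i8  | dual
5. st.MEM @i9  | no-port MEM/MEM
6. ld.MEM @i10  | RAW r3
7. or.ALU @i11  | RAW r2
8. st.MEM @i12  | tail

CYCLES = 9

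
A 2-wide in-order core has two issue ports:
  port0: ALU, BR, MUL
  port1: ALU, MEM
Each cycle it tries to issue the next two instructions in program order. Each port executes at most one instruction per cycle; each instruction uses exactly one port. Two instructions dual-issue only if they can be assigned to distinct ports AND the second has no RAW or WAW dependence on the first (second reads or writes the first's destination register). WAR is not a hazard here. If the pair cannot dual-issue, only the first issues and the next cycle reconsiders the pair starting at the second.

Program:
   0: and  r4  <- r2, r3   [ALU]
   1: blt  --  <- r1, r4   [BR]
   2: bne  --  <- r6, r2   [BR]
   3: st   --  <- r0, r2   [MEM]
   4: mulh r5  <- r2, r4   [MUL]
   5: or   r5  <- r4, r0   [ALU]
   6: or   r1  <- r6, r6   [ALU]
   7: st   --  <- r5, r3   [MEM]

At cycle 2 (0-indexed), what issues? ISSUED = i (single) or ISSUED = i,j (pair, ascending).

0. and.ALU @i0  | RAW r4
1. blt.BR @i1  | no-port BR/BR
2. bne.BR+st.MEM @i2/i3  | pair
3. mulh.MUL @i4  | WAW r5
4. or.ALU+or.ALU @i5/i6  | pair
5. st.MEM @i7  | tail

ISSUED = 2,3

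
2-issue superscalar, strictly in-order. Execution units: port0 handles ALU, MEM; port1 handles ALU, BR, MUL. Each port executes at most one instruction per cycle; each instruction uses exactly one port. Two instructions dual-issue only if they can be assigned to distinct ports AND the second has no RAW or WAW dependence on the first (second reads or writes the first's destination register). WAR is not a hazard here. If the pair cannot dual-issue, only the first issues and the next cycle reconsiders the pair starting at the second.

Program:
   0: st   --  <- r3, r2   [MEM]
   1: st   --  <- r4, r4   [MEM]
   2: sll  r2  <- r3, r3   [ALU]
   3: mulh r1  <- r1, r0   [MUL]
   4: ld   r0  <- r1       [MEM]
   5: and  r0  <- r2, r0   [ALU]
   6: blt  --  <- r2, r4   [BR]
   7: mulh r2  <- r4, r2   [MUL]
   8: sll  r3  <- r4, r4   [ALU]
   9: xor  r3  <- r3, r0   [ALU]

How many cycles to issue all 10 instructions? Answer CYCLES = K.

c0: i0 st.MEM  no-port MEM/MEM
c1: i1/i2 st.MEM+sll.ALU  dual
c2: i3 mulh.MUL  RAW r1
c3: i4 ld.MEM  RAW+WAW r0
c4: i5/i6 and.ALU+blt.BR  dual
c5: i7/i8 mulh.MUL+sll.ALU  dual
c6: i9 xor.ALU  tail

CYCLES = 7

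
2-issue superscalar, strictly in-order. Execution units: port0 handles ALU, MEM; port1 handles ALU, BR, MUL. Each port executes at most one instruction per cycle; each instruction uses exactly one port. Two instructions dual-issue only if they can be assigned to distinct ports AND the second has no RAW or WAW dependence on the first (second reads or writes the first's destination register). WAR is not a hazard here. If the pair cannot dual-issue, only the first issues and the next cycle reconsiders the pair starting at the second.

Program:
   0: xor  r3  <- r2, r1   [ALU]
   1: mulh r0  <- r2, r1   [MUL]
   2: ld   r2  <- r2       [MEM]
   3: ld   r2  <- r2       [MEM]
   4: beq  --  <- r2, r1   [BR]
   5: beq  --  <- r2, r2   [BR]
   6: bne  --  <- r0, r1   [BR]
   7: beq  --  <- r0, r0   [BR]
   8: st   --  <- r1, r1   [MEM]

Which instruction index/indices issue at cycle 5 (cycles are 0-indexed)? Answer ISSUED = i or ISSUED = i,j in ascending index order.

#0 head=0: xor+mulh i0/i1 pair
#1 head=2: ld i2 no-port MEM/MEM
#2 head=3: ld i3 RAW r2
#3 head=4: beq i4 no-port BR/BR
#4 head=5: beq i5 no-port BR/BR
#5 head=6: bne i6 no-port BR/BR
#6 head=7: beq+st i7/i8 pair

ISSUED = 6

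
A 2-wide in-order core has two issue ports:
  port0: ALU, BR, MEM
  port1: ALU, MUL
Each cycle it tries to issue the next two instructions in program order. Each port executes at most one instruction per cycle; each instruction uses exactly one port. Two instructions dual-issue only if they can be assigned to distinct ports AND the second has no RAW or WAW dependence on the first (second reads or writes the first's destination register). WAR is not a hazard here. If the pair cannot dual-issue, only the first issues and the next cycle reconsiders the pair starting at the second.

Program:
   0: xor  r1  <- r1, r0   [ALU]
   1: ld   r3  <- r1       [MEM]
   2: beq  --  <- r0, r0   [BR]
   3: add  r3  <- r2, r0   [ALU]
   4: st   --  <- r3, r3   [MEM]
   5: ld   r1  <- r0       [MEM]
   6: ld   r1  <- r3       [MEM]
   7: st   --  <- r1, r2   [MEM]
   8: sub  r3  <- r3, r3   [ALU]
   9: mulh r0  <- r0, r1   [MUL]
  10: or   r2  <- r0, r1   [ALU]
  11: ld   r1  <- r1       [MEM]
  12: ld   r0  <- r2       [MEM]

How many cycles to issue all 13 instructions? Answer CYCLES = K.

t=0 i0:xor ; RAW r1
t=1 i1:ld ; no-port MEM/BR
t=2 i2,i3:beq/add ; dual
t=3 i4:st ; no-port MEM/MEM
t=4 i5:ld ; no-port MEM/MEM
t=5 i6:ld ; no-port MEM/MEM
t=6 i7,i8:st/sub ; dual
t=7 i9:mulh ; RAW r0
t=8 i10,i11:or/ld ; dual
t=9 i12:ld ; tail

CYCLES = 10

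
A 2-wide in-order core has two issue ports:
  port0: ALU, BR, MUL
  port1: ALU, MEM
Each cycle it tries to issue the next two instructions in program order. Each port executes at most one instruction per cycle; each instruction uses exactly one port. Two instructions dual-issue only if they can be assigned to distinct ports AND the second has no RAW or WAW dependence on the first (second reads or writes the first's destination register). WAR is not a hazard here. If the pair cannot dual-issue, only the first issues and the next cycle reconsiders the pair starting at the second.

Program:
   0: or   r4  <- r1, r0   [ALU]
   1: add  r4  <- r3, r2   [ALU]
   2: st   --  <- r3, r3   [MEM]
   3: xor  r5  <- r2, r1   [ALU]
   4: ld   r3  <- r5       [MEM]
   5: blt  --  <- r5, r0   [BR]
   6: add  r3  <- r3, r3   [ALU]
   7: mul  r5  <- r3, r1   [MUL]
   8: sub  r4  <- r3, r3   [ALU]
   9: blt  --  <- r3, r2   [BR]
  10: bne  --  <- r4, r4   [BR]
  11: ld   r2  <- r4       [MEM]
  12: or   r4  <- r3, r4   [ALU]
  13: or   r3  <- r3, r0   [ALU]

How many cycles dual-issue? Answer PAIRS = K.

#0 head=0: or i0 WAW r4
#1 head=1: add+st i1/i2 2-wide
#2 head=3: xor i3 RAW r5
#3 head=4: ld+blt i4/i5 2-wide
#4 head=6: add i6 RAW r3
#5 head=7: mul+sub i7/i8 2-wide
#6 head=9: blt i9 no-port BR/BR
#7 head=10: bne+ld i10/i11 2-wide
#8 head=12: or+or i12/i13 2-wide

PAIRS = 5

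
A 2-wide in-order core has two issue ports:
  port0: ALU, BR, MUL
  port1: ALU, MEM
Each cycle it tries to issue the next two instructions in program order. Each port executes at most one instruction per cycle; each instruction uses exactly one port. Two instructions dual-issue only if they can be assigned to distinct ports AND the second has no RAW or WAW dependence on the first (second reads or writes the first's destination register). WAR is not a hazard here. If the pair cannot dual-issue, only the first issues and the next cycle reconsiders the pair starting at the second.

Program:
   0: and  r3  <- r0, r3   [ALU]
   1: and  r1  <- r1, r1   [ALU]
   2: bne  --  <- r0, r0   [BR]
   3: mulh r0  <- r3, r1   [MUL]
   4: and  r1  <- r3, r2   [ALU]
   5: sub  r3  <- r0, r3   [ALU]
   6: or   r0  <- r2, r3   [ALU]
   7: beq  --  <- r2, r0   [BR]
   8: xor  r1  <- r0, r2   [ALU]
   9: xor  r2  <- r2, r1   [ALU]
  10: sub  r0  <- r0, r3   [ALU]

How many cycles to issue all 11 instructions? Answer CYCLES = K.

  cy0 -> i0/i1 (and;and) 2-wide
  cy1 -> i2 (bne) no-port BR/MUL
  cy2 -> i3/i4 (mulh;and) 2-wide
  cy3 -> i5 (sub) RAW r3
  cy4 -> i6 (or) RAW r0
  cy5 -> i7/i8 (beq;xor) 2-wide
  cy6 -> i9/i10 (xor;sub) 2-wide

CYCLES = 7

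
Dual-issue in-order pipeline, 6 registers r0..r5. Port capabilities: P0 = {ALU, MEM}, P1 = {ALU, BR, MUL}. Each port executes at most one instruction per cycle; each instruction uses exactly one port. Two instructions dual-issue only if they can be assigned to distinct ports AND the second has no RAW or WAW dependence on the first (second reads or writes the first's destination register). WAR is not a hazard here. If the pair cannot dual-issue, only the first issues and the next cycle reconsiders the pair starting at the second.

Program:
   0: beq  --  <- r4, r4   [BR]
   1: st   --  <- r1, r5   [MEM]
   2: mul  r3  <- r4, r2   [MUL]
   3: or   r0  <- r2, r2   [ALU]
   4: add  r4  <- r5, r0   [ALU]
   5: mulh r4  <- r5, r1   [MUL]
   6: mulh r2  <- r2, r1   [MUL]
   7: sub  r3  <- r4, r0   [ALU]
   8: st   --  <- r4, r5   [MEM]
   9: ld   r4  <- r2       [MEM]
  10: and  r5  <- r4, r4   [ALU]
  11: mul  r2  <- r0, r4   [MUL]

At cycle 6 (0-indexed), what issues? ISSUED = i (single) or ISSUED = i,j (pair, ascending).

ISSUED = 9

#0 head=0: beq.BR+st.MEM i0+i1 2-wide
#1 head=2: mul.MUL+or.ALU i2+i3 2-wide
#2 head=4: add.ALU i4 WAW r4
#3 head=5: mulh.MUL i5 no-port MUL/MUL
#4 head=6: mulh.MUL+sub.ALU i6+i7 2-wide
#5 head=8: st.MEM i8 no-port MEM/MEM
#6 head=9: ld.MEM i9 RAW r4
#7 head=10: and.ALU+mul.MUL i10+i11 2-wide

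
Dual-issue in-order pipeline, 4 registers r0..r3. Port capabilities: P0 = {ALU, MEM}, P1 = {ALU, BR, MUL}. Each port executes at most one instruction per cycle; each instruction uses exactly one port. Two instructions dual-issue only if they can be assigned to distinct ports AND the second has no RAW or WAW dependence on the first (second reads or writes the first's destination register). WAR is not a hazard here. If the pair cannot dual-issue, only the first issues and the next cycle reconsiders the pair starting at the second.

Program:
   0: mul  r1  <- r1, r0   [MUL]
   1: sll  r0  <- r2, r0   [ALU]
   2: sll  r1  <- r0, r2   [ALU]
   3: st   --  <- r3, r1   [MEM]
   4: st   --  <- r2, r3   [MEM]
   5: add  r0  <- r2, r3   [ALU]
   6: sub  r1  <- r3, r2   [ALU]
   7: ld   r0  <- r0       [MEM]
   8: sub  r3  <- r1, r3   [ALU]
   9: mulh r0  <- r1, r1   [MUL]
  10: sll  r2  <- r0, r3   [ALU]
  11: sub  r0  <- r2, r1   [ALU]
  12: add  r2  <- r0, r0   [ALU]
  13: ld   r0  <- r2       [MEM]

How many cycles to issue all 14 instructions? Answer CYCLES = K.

  cy0 -> i0&i1 (mul.MUL;sll.ALU) 2-wide
  cy1 -> i2 (sll.ALU) RAW r1
  cy2 -> i3 (st.MEM) no-port MEM/MEM
  cy3 -> i4&i5 (st.MEM;add.ALU) 2-wide
  cy4 -> i6&i7 (sub.ALU;ld.MEM) 2-wide
  cy5 -> i8&i9 (sub.ALU;mulh.MUL) 2-wide
  cy6 -> i10 (sll.ALU) RAW r2
  cy7 -> i11 (sub.ALU) RAW r0
  cy8 -> i12 (add.ALU) RAW r2
  cy9 -> i13 (ld.MEM) tail

CYCLES = 10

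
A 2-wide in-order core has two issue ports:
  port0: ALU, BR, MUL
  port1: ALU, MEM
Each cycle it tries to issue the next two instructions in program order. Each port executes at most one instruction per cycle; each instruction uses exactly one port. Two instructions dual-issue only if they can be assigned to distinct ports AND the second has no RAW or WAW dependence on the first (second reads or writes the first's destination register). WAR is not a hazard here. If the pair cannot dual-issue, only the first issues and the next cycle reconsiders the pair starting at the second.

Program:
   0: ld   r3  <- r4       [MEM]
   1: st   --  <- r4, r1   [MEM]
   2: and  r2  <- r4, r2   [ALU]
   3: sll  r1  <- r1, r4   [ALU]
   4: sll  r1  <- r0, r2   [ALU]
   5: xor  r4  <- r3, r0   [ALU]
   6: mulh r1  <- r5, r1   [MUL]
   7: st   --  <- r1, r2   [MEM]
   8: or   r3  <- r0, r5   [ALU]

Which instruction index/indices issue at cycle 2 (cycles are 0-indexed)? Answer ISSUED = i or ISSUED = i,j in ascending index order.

ISSUED = 3

[0] i0  ld.MEM  -- no-port MEM/MEM
[1] i1/i2  st.MEM;and.ALU  -- 2-wide
[2] i3  sll.ALU  -- WAW r1
[3] i4/i5  sll.ALU;xor.ALU  -- 2-wide
[4] i6  mulh.MUL  -- RAW r1
[5] i7/i8  st.MEM;or.ALU  -- 2-wide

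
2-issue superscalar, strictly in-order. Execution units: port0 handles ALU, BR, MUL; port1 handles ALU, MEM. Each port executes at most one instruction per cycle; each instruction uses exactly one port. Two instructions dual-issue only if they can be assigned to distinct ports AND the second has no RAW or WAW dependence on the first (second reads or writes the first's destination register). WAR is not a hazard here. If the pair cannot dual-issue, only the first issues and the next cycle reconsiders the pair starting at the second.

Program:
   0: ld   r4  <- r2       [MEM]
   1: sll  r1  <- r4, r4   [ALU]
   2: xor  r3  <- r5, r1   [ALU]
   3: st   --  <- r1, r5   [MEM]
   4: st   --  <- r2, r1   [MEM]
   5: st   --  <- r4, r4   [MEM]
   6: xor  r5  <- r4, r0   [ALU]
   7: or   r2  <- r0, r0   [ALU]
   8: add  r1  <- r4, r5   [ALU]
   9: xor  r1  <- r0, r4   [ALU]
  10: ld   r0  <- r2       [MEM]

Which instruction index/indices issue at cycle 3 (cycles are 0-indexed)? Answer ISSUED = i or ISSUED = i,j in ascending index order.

ISSUED = 4

  cy0 -> i0 (ld) RAW r4
  cy1 -> i1 (sll) RAW r1
  cy2 -> i2+i3 (xor/st) dual
  cy3 -> i4 (st) no-port MEM/MEM
  cy4 -> i5+i6 (st/xor) dual
  cy5 -> i7+i8 (or/add) dual
  cy6 -> i9+i10 (xor/ld) dual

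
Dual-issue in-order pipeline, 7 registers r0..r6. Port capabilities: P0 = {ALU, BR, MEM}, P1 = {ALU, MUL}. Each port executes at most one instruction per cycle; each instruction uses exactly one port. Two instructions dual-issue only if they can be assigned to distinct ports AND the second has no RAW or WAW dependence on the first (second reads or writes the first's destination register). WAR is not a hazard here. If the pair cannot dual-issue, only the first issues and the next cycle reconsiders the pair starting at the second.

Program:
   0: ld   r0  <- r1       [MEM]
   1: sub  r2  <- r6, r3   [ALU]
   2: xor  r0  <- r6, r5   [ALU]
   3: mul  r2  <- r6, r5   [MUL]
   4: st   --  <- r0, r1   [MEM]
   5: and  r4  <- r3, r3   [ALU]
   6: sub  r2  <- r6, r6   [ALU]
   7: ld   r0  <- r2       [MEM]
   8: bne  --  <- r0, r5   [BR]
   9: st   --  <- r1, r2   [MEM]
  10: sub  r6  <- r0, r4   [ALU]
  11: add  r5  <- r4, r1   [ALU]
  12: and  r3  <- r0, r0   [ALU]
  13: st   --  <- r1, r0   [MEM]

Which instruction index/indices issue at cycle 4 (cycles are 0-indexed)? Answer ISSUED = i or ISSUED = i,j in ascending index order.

[0] i0/i1  ld.MEM sub.ALU  -- dual
[1] i2/i3  xor.ALU mul.MUL  -- dual
[2] i4/i5  st.MEM and.ALU  -- dual
[3] i6  sub.ALU  -- RAW r2
[4] i7  ld.MEM  -- no-port MEM/BR
[5] i8  bne.BR  -- no-port BR/MEM
[6] i9/i10  st.MEM sub.ALU  -- dual
[7] i11/i12  add.ALU and.ALU  -- dual
[8] i13  st.MEM  -- tail

ISSUED = 7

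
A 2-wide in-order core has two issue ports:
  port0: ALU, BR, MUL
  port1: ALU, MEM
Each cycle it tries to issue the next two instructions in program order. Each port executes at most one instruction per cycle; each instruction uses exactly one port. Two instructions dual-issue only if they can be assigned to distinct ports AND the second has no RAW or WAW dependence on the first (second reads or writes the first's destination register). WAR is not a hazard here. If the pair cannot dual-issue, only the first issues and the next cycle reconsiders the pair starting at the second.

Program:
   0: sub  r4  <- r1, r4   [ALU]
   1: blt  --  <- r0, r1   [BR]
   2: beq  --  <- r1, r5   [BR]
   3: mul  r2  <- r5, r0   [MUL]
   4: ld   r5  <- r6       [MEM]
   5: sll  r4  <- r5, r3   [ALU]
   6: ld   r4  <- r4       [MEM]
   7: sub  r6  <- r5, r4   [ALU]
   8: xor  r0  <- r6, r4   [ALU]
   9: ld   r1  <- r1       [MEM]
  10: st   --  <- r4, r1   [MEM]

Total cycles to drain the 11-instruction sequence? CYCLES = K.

CYCLES = 8

0. sub;blt @i0&i1  | pair
1. beq @i2  | no-port BR/MUL
2. mul;ld @i3&i4  | pair
3. sll @i5  | RAW+WAW r4
4. ld @i6  | RAW r4
5. sub @i7  | RAW r6
6. xor;ld @i8&i9  | pair
7. st @i10  | tail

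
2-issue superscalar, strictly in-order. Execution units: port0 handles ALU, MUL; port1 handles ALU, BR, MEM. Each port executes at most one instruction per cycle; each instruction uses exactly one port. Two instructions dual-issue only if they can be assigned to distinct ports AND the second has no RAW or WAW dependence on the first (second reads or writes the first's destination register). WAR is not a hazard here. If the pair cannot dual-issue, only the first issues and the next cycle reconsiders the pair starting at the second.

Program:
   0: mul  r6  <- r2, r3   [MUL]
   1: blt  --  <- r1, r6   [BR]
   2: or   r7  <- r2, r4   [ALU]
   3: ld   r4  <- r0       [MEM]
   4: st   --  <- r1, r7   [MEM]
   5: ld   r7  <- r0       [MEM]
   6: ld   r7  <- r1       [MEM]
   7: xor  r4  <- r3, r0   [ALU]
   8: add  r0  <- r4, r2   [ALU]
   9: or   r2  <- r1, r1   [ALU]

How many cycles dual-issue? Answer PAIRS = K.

PAIRS = 3

  cy0 -> i0 (mul.MUL) RAW r6
  cy1 -> i1,i2 (blt.BR or.ALU) 2-wide
  cy2 -> i3 (ld.MEM) no-port MEM/MEM
  cy3 -> i4 (st.MEM) no-port MEM/MEM
  cy4 -> i5 (ld.MEM) no-port MEM/MEM
  cy5 -> i6,i7 (ld.MEM xor.ALU) 2-wide
  cy6 -> i8,i9 (add.ALU or.ALU) 2-wide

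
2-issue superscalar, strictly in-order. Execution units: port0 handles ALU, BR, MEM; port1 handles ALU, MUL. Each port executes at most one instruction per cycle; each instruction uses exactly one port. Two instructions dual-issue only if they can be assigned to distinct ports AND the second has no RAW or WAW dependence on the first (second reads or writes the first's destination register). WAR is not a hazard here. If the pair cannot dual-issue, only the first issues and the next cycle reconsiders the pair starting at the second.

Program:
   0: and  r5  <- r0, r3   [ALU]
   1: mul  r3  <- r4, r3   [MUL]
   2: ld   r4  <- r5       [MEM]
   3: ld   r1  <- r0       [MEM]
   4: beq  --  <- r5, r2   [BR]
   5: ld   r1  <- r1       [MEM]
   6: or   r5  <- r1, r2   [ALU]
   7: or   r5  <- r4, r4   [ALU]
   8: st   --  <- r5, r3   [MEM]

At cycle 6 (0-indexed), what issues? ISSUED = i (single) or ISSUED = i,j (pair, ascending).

t=0 i0/i1:and+mul ; 2-wide
t=1 i2:ld ; no-port MEM/MEM
t=2 i3:ld ; no-port MEM/BR
t=3 i4:beq ; no-port BR/MEM
t=4 i5:ld ; RAW r1
t=5 i6:or ; WAW r5
t=6 i7:or ; RAW r5
t=7 i8:st ; tail

ISSUED = 7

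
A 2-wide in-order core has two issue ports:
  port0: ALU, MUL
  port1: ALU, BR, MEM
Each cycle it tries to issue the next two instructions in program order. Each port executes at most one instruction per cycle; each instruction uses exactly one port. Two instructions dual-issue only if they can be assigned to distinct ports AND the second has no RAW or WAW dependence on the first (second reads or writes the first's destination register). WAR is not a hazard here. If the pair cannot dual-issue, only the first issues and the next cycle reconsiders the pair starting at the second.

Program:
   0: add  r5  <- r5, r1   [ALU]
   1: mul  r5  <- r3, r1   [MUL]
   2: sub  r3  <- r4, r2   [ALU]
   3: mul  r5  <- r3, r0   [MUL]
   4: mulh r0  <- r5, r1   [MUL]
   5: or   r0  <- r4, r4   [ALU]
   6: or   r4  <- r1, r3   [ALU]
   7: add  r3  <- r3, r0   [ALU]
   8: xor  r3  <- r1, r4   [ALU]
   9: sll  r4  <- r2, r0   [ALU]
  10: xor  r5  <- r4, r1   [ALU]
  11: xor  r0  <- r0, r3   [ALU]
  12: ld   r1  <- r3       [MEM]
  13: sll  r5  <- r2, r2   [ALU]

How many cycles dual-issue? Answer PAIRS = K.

0. add @i0  | WAW r5
1. mul/sub @i1,i2  | 2-wide
2. mul @i3  | no-port MUL/MUL
3. mulh @i4  | WAW r0
4. or/or @i5,i6  | 2-wide
5. add @i7  | WAW r3
6. xor/sll @i8,i9  | 2-wide
7. xor/xor @i10,i11  | 2-wide
8. ld/sll @i12,i13  | 2-wide

PAIRS = 5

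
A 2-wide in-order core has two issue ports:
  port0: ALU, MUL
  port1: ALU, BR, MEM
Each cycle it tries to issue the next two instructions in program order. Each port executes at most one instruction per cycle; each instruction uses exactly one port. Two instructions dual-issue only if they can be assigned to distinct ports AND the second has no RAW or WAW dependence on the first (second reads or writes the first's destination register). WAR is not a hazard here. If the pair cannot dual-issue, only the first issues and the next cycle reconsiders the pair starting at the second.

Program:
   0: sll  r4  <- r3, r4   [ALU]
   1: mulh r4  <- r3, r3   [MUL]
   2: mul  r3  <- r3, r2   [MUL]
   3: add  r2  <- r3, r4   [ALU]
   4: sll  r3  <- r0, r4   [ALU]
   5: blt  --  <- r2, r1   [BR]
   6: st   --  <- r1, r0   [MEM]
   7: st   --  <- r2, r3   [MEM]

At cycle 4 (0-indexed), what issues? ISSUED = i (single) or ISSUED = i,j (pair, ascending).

ISSUED = 5

[0] i0  sll  -- WAW r4
[1] i1  mulh  -- no-port MUL/MUL
[2] i2  mul  -- RAW r3
[3] i3&i4  add;sll  -- 2-wide
[4] i5  blt  -- no-port BR/MEM
[5] i6  st  -- no-port MEM/MEM
[6] i7  st  -- tail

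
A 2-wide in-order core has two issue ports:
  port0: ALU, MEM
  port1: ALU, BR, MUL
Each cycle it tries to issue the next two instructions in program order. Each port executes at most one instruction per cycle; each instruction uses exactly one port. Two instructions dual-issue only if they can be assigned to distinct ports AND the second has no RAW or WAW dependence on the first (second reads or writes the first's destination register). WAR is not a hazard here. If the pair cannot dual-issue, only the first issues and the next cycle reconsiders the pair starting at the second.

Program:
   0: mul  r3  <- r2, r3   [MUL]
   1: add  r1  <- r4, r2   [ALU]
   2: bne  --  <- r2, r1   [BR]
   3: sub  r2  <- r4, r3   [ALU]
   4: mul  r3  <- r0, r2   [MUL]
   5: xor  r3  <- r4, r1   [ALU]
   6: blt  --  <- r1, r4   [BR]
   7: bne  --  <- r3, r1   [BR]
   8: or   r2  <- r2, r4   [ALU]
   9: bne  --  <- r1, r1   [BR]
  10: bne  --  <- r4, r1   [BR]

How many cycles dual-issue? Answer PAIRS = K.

PAIRS = 4

c0: i0&i1 mul;add  pair
c1: i2&i3 bne;sub  pair
c2: i4 mul  WAW r3
c3: i5&i6 xor;blt  pair
c4: i7&i8 bne;or  pair
c5: i9 bne  no-port BR/BR
c6: i10 bne  tail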